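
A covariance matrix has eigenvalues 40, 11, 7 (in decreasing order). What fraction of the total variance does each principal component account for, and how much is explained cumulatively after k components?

Step 1 — total variance = trace(Sigma) = Σ λ_i = 40 + 11 + 7 = 58.

Step 2 — fraction explained by component i = λ_i / Σ λ:
  PC1: 40/58 = 0.6897
  PC2: 11/58 = 0.1897
  PC3: 7/58 = 0.1207

Step 3 — cumulative fraction after k components = (λ_1 + ... + λ_k) / Σ λ:
  k = 1: 40/58 = 0.6897
  k = 2: (40 + 11)/58 = 51/58 = 0.8793
  k = 3: (40 + 11 + 7)/58 = 58/58 = 1

Summary (fraction, with percent):

explained: PC1 0.6897 (68.97%), PC2 0.1897 (18.97%), PC3 0.1207 (12.07%);  cumulative: 0.6897, 0.8793, 1


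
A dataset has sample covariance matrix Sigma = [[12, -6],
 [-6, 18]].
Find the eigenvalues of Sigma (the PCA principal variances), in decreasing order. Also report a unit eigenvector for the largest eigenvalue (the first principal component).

Step 1 — characteristic polynomial of 2×2 Sigma:
  det(Sigma - λI) = λ² - trace · λ + det = 0.
  trace = 12 + 18 = 30, det = 12·18 - (-6)² = 180.
Step 2 — discriminant:
  Δ = trace² - 4·det = 900 - 720 = 180.
Step 3 — eigenvalues:
  λ = (trace ± √Δ)/2 = (30 ± 13.4164)/2,
  λ_1 = 21.7082,  λ_2 = 8.2918.

Step 4 — unit eigenvector for λ_1: solve (Sigma - λ_1 I)v = 0. First row:
  (12 - 21.7082)·v_x + (-6)·v_y = 0, i.e. (-9.7082)·v_x + (-6)·v_y = 0,
  so v ∝ (b, λ_1 - a) = (-6, 9.7082); multiply by -1 so the first entry is positive: u = (6, -9.7082).
  ||u|| = √((6)² + (-9.7082)²) = √(130.2492) ≈ 11.4127,
  v_1 = u/||u|| ≈ (0.5257, -0.8507) (||v_1|| = 1).

λ_1 = 21.7082,  λ_2 = 8.2918;  v_1 ≈ (0.5257, -0.8507)


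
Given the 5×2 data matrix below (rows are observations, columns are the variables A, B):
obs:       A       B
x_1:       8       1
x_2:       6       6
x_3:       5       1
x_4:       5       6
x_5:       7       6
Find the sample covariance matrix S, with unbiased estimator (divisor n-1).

Step 1 — column means:
  mean(A) = (8 + 6 + 5 + 5 + 7) / 5 = 31/5 = 6.2
  mean(B) = (1 + 6 + 1 + 6 + 6) / 5 = 20/5 = 4

Step 2 — sample covariance S[i,j] = (1/(n-1)) · Σ_k (x_{k,i} - mean_i) · (x_{k,j} - mean_j), with n-1 = 4.
  S[A,A] = ((1.8)·(1.8) + (-0.2)·(-0.2) + (-1.2)·(-1.2) + (-1.2)·(-1.2) + (0.8)·(0.8)) / 4 = 6.8/4 = 1.7
  S[A,B] = ((1.8)·(-3) + (-0.2)·(2) + (-1.2)·(-3) + (-1.2)·(2) + (0.8)·(2)) / 4 = -3/4 = -0.75
  S[B,B] = ((-3)·(-3) + (2)·(2) + (-3)·(-3) + (2)·(2) + (2)·(2)) / 4 = 30/4 = 7.5

S is symmetric (S[j,i] = S[i,j]). Assembling:

S = [[1.7, -0.75],
 [-0.75, 7.5]]


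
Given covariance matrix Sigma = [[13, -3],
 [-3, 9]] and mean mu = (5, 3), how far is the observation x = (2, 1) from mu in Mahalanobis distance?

Step 1 — centre the observation: (x - mu) = (-3, -2).

Step 2 — invert Sigma. det(Sigma) = 13·9 - (-3)² = 108.
  Sigma^{-1} = (1/det) · [[d, -b], [-b, a]] = [[0.0833, 0.0278],
 [0.0278, 0.1204]].

Step 3 — form the quadratic (x - mu)^T · Sigma^{-1} · (x - mu):
  Sigma^{-1} · (x - mu) = (-0.3056, -0.3241).
  (x - mu)^T · [Sigma^{-1} · (x - mu)] = (-3)·(-0.3056) + (-2)·(-0.3241) = 1.5648.

Step 4 — take square root: d = √(1.5648) ≈ 1.2509.

d(x, mu) = √(1.5648) ≈ 1.2509


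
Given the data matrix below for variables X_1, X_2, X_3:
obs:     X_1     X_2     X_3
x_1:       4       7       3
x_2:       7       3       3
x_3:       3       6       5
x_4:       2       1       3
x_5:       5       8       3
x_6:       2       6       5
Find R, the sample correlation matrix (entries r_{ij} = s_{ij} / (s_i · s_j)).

Step 1 — column means:
  mean(X_1) = (4 + 7 + 3 + 2 + 5 + 2) / 6 = 23/6 = 3.8333
  mean(X_2) = (7 + 3 + 6 + 1 + 8 + 6) / 6 = 31/6 = 5.1667
  mean(X_3) = (3 + 3 + 5 + 3 + 3 + 5) / 6 = 22/6 = 3.6667

Step 2 — sample variances and covariances s[i,j] = (1/(n-1)) · Σ_k (x_{k,i} - mean_i) · (x_{k,j} - mean_j), with n-1 = 5:
  s[X_1,X_1] = ((0.1667)·(0.1667) + (3.1667)·(3.1667) + (-0.8333)·(-0.8333) + (-1.8333)·(-1.8333) + (1.1667)·(1.1667) + (-1.8333)·(-1.8333)) / 5 = 18.8333/5 = 3.7667
  s[X_1,X_2] = ((0.1667)·(1.8333) + (3.1667)·(-2.1667) + (-0.8333)·(0.8333) + (-1.8333)·(-4.1667) + (1.1667)·(2.8333) + (-1.8333)·(0.8333)) / 5 = 2.1667/5 = 0.4333
  s[X_1,X_3] = ((0.1667)·(-0.6667) + (3.1667)·(-0.6667) + (-0.8333)·(1.3333) + (-1.8333)·(-0.6667) + (1.1667)·(-0.6667) + (-1.8333)·(1.3333)) / 5 = -5.3333/5 = -1.0667
  s[X_2,X_2] = ((1.8333)·(1.8333) + (-2.1667)·(-2.1667) + (0.8333)·(0.8333) + (-4.1667)·(-4.1667) + (2.8333)·(2.8333) + (0.8333)·(0.8333)) / 5 = 34.8333/5 = 6.9667
  s[X_2,X_3] = ((1.8333)·(-0.6667) + (-2.1667)·(-0.6667) + (0.8333)·(1.3333) + (-4.1667)·(-0.6667) + (2.8333)·(-0.6667) + (0.8333)·(1.3333)) / 5 = 3.3333/5 = 0.6667
  s[X_3,X_3] = ((-0.6667)·(-0.6667) + (-0.6667)·(-0.6667) + (1.3333)·(1.3333) + (-0.6667)·(-0.6667) + (-0.6667)·(-0.6667) + (1.3333)·(1.3333)) / 5 = 5.3333/5 = 1.0667
  Sample standard deviations s_i = √(s[i,i]):
  s(X_1) = √(3.7667) = 1.9408
  s(X_2) = √(6.9667) = 2.6394
  s(X_3) = √(1.0667) = 1.0328

Step 3 — r_{ij} = s_{ij} / (s_i · s_j):
  r[X_1,X_1] = 1 (diagonal).
  r[X_1,X_2] = 0.4333 / (1.9408 · 2.6394) = 0.4333 / 5.1226 = 0.0846
  r[X_1,X_3] = -1.0667 / (1.9408 · 1.0328) = -1.0667 / 2.0044 = -0.5322
  r[X_2,X_2] = 1 (diagonal).
  r[X_2,X_3] = 0.6667 / (2.6394 · 1.0328) = 0.6667 / 2.726 = 0.2446
  r[X_3,X_3] = 1 (diagonal).

R is symmetric with unit diagonal. Assembling:

R = [[1, 0.0846, -0.5322],
 [0.0846, 1, 0.2446],
 [-0.5322, 0.2446, 1]]


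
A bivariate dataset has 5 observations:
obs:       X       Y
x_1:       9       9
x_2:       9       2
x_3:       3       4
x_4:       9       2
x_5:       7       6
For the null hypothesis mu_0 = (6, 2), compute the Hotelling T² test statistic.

Step 1 — sample mean vector:
  mean(X) = (9 + 9 + 3 + 9 + 7) / 5 = 37/5 = 7.4
  mean(Y) = (9 + 2 + 4 + 2 + 6) / 5 = 23/5 = 4.6
  x̄ = (7.4, 4.6),  deviation x̄ - mu_0 = (7.4, 4.6) - (6, 2) = (1.4, 2.6).

Step 2 — sample covariance matrix, S[i,j] = (1/(n-1)) · Σ_k (x_{k,i} - mean_i) · (x_{k,j} - mean_j), divisor n-1 = 4:
  S[X,X] = ((1.6)·(1.6) + (1.6)·(1.6) + (-4.4)·(-4.4) + (1.6)·(1.6) + (-0.4)·(-0.4)) / 4 = 27.2/4 = 6.8
  S[X,Y] = ((1.6)·(4.4) + (1.6)·(-2.6) + (-4.4)·(-0.6) + (1.6)·(-2.6) + (-0.4)·(1.4)) / 4 = 0.8/4 = 0.2
  S[Y,Y] = ((4.4)·(4.4) + (-2.6)·(-2.6) + (-0.6)·(-0.6) + (-2.6)·(-2.6) + (1.4)·(1.4)) / 4 = 35.2/4 = 8.8
  S = [[6.8, 0.2],
 [0.2, 8.8]].

Step 3 — invert S. det(S) = 6.8·8.8 - (0.2)² = 59.8.
  S^{-1} = (1/det) · [[d, -b], [-b, a]] = [[0.1472, -0.0033],
 [-0.0033, 0.1137]].

Step 4 — quadratic form (x̄ - mu_0)^T · S^{-1} · (x̄ - mu_0):
  S^{-1} · (x̄ - mu_0) = (0.1973, 0.291),
  (x̄ - mu_0)^T · [...] = (1.4)·(0.1973) + (2.6)·(0.291) = 1.0328.

Step 5 — scale by n: T² = 5 · 1.0328 = 5.1639.

T² ≈ 5.1639


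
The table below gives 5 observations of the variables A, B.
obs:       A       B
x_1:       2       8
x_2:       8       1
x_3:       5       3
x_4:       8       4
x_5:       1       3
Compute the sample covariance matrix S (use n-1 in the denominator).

Step 1 — column means:
  mean(A) = (2 + 8 + 5 + 8 + 1) / 5 = 24/5 = 4.8
  mean(B) = (8 + 1 + 3 + 4 + 3) / 5 = 19/5 = 3.8

Step 2 — sample covariance S[i,j] = (1/(n-1)) · Σ_k (x_{k,i} - mean_i) · (x_{k,j} - mean_j), with n-1 = 4.
  S[A,A] = ((-2.8)·(-2.8) + (3.2)·(3.2) + (0.2)·(0.2) + (3.2)·(3.2) + (-3.8)·(-3.8)) / 4 = 42.8/4 = 10.7
  S[A,B] = ((-2.8)·(4.2) + (3.2)·(-2.8) + (0.2)·(-0.8) + (3.2)·(0.2) + (-3.8)·(-0.8)) / 4 = -17.2/4 = -4.3
  S[B,B] = ((4.2)·(4.2) + (-2.8)·(-2.8) + (-0.8)·(-0.8) + (0.2)·(0.2) + (-0.8)·(-0.8)) / 4 = 26.8/4 = 6.7

S is symmetric (S[j,i] = S[i,j]). Assembling:

S = [[10.7, -4.3],
 [-4.3, 6.7]]


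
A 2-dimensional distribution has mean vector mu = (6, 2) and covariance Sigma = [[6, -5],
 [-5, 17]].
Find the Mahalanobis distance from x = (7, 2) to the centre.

Step 1 — centre the observation: (x - mu) = (1, 0).

Step 2 — invert Sigma. det(Sigma) = 6·17 - (-5)² = 77.
  Sigma^{-1} = (1/det) · [[d, -b], [-b, a]] = [[0.2208, 0.0649],
 [0.0649, 0.0779]].

Step 3 — form the quadratic (x - mu)^T · Sigma^{-1} · (x - mu):
  Sigma^{-1} · (x - mu) = (0.2208, 0.0649).
  (x - mu)^T · [Sigma^{-1} · (x - mu)] = (1)·(0.2208) + (0)·(0.0649) = 0.2208.

Step 4 — take square root: d = √(0.2208) ≈ 0.4699.

d(x, mu) = √(0.2208) ≈ 0.4699


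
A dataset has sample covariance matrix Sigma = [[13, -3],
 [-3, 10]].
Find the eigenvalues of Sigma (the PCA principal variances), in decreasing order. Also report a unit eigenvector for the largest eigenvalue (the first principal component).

Step 1 — characteristic polynomial of 2×2 Sigma:
  det(Sigma - λI) = λ² - trace · λ + det = 0.
  trace = 13 + 10 = 23, det = 13·10 - (-3)² = 121.
Step 2 — discriminant:
  Δ = trace² - 4·det = 529 - 484 = 45.
Step 3 — eigenvalues:
  λ = (trace ± √Δ)/2 = (23 ± 6.7082)/2,
  λ_1 = 14.8541,  λ_2 = 8.1459.

Step 4 — unit eigenvector for λ_1: solve (Sigma - λ_1 I)v = 0. First row:
  (13 - 14.8541)·v_x + (-3)·v_y = 0, i.e. (-1.8541)·v_x + (-3)·v_y = 0,
  so v ∝ (b, λ_1 - a) = (-3, 1.8541); multiply by -1 so the first entry is positive: u = (3, -1.8541).
  ||u|| = √((3)² + (-1.8541)²) = √(12.4377) ≈ 3.5267,
  v_1 = u/||u|| ≈ (0.8507, -0.5257) (||v_1|| = 1).

λ_1 = 14.8541,  λ_2 = 8.1459;  v_1 ≈ (0.8507, -0.5257)


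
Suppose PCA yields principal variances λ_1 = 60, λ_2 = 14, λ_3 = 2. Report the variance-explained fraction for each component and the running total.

Step 1 — total variance = trace(Sigma) = Σ λ_i = 60 + 14 + 2 = 76.

Step 2 — fraction explained by component i = λ_i / Σ λ:
  PC1: 60/76 = 0.7895
  PC2: 14/76 = 0.1842
  PC3: 2/76 = 0.0263

Step 3 — cumulative fraction after k components = (λ_1 + ... + λ_k) / Σ λ:
  k = 1: 60/76 = 0.7895
  k = 2: (60 + 14)/76 = 74/76 = 0.9737
  k = 3: (60 + 14 + 2)/76 = 76/76 = 1

Summary (fraction, with percent):

explained: PC1 0.7895 (78.95%), PC2 0.1842 (18.42%), PC3 0.0263 (2.63%);  cumulative: 0.7895, 0.9737, 1


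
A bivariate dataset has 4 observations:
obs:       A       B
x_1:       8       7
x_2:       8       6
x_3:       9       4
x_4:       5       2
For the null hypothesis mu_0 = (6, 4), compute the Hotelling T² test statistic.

Step 1 — sample mean vector:
  mean(A) = (8 + 8 + 9 + 5) / 4 = 30/4 = 7.5
  mean(B) = (7 + 6 + 4 + 2) / 4 = 19/4 = 4.75
  x̄ = (7.5, 4.75),  deviation x̄ - mu_0 = (7.5, 4.75) - (6, 4) = (1.5, 0.75).

Step 2 — sample covariance matrix, S[i,j] = (1/(n-1)) · Σ_k (x_{k,i} - mean_i) · (x_{k,j} - mean_j), divisor n-1 = 3:
  S[A,A] = ((0.5)·(0.5) + (0.5)·(0.5) + (1.5)·(1.5) + (-2.5)·(-2.5)) / 3 = 9/3 = 3
  S[A,B] = ((0.5)·(2.25) + (0.5)·(1.25) + (1.5)·(-0.75) + (-2.5)·(-2.75)) / 3 = 7.5/3 = 2.5
  S[B,B] = ((2.25)·(2.25) + (1.25)·(1.25) + (-0.75)·(-0.75) + (-2.75)·(-2.75)) / 3 = 14.75/3 = 4.9167
  S = [[3, 2.5],
 [2.5, 4.9167]].

Step 3 — invert S. det(S) = 3·4.9167 - (2.5)² = 8.5.
  S^{-1} = (1/det) · [[d, -b], [-b, a]] = [[0.5784, -0.2941],
 [-0.2941, 0.3529]].

Step 4 — quadratic form (x̄ - mu_0)^T · S^{-1} · (x̄ - mu_0):
  S^{-1} · (x̄ - mu_0) = (0.6471, -0.1765),
  (x̄ - mu_0)^T · [...] = (1.5)·(0.6471) + (0.75)·(-0.1765) = 0.8382.

Step 5 — scale by n: T² = 4 · 0.8382 = 3.3529.

T² ≈ 3.3529


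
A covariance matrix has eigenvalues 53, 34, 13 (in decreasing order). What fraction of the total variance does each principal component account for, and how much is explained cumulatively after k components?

Step 1 — total variance = trace(Sigma) = Σ λ_i = 53 + 34 + 13 = 100.

Step 2 — fraction explained by component i = λ_i / Σ λ:
  PC1: 53/100 = 0.53
  PC2: 34/100 = 0.34
  PC3: 13/100 = 0.13

Step 3 — cumulative fraction after k components = (λ_1 + ... + λ_k) / Σ λ:
  k = 1: 53/100 = 0.53
  k = 2: (53 + 34)/100 = 87/100 = 0.87
  k = 3: (53 + 34 + 13)/100 = 100/100 = 1

Summary (fraction, with percent):

explained: PC1 0.53 (53%), PC2 0.34 (34%), PC3 0.13 (13%);  cumulative: 0.53, 0.87, 1


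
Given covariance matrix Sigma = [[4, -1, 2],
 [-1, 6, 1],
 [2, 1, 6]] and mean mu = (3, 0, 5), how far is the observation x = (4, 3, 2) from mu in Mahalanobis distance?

Step 1 — centre the observation: (x - mu) = (1, 3, -3).

Step 2 — invert Sigma (cofactor / det for 3×3, or solve directly):
  Sigma^{-1} = [[0.3302, 0.0755, -0.1226],
 [0.0755, 0.1887, -0.0566],
 [-0.1226, -0.0566, 0.217]].

Step 3 — form the quadratic (x - mu)^T · Sigma^{-1} · (x - mu):
  Sigma^{-1} · (x - mu) = (0.9245, 0.8113, -0.9434).
  (x - mu)^T · [Sigma^{-1} · (x - mu)] = (1)·(0.9245) + (3)·(0.8113) + (-3)·(-0.9434) = 6.1887.

Step 4 — take square root: d = √(6.1887) ≈ 2.4877.

d(x, mu) = √(6.1887) ≈ 2.4877


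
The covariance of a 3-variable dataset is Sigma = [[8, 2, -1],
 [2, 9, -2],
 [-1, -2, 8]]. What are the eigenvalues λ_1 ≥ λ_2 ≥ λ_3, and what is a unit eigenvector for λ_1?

Step 1 — characteristic polynomial p(λ) = det(λI - Sigma) = λ³ - tr·λ² + c_1·λ - det, where tr = trace, c_1 = sum of the principal 2×2 minors, det = det(Sigma):
  tr = 8 + 9 + 8 = 25,
  c_1 = (8·9 - (2)²) + (8·8 - (-1)²) + (9·8 - (-2)²) = 68 + 63 + 68 = 199,
  det = 8·(9·8 - (-2)²) - (2)·((2)·8 - (-2)·(-1)) + (-1)·((2)·(-2) - 9·(-1)) = 8·(68) - (2)·(14) + (-1)·(5) = 511.
  So p(λ) = λ³ - 25λ² + 199λ - 511.
Step 2 — look for an integer root (rational root theorem: any rational root is an integer divisor of 511). Testing λ = 7:
  p(7) = 343 - 1225 + 1393 - 511 = 0  ✓
  Dividing out (λ - 7): p(λ) = (λ - 7)(λ² - 18λ + 73).
Step 3 — remaining eigenvalues from the quadratic λ² - 18λ + 73 = 0:
  Δ = 18² - 4·73 = 324 - 292 = 32,  λ = (18 ± √32)/2 = (18 ± 5.6569)/2 ≈ 11.8284 or 6.1716.
  Sorted: λ_1 = 11.8284,  λ_2 = 7,  λ_3 = 6.1716  (check: sum = 25 = tr ✓).

Step 4 — unit eigenvector for λ_1 ≈ 11.8284: v spans the null space of (Sigma - λ_1 I), whose rows are
  r_1 = (-3.8284, 2, -1),  r_2 = (2, -2.8284, -2),  r_3 = (-1, -2, -3.8284).
  v is orthogonal to every row, so take v ∝ r_1 × r_2 = ((2)·(-2) - (-1)·(-2.8284), (-1)·(2) - (-3.8284)·(-2), (-3.8284)·(-2.8284) - (2)·(2)) ≈ (-6.8284, -9.6569, 6.8284).
  Rescale (multiply by -1 so the first nonzero entry is positive): u = (6.8284, 9.6569, -6.8284).
  ||u|| = √((6.8284)² + (9.6569)² + (-6.8284)²) = √(186.5097) ≈ 13.6569,  v_1 = u/||u|| ≈ (0.5, 0.7071, -0.5) (||v_1|| = 1).

λ_1 = 11.8284,  λ_2 = 7,  λ_3 = 6.1716;  v_1 ≈ (0.5, 0.7071, -0.5)


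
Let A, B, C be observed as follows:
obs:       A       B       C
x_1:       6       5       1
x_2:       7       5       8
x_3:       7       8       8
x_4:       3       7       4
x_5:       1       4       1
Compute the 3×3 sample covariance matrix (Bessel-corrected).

Step 1 — column means:
  mean(A) = (6 + 7 + 7 + 3 + 1) / 5 = 24/5 = 4.8
  mean(B) = (5 + 5 + 8 + 7 + 4) / 5 = 29/5 = 5.8
  mean(C) = (1 + 8 + 8 + 4 + 1) / 5 = 22/5 = 4.4

Step 2 — sample covariance S[i,j] = (1/(n-1)) · Σ_k (x_{k,i} - mean_i) · (x_{k,j} - mean_j), with n-1 = 4.
  S[A,A] = ((1.2)·(1.2) + (2.2)·(2.2) + (2.2)·(2.2) + (-1.8)·(-1.8) + (-3.8)·(-3.8)) / 4 = 28.8/4 = 7.2
  S[A,B] = ((1.2)·(-0.8) + (2.2)·(-0.8) + (2.2)·(2.2) + (-1.8)·(1.2) + (-3.8)·(-1.8)) / 4 = 6.8/4 = 1.7
  S[A,C] = ((1.2)·(-3.4) + (2.2)·(3.6) + (2.2)·(3.6) + (-1.8)·(-0.4) + (-3.8)·(-3.4)) / 4 = 25.4/4 = 6.35
  S[B,B] = ((-0.8)·(-0.8) + (-0.8)·(-0.8) + (2.2)·(2.2) + (1.2)·(1.2) + (-1.8)·(-1.8)) / 4 = 10.8/4 = 2.7
  S[B,C] = ((-0.8)·(-3.4) + (-0.8)·(3.6) + (2.2)·(3.6) + (1.2)·(-0.4) + (-1.8)·(-3.4)) / 4 = 13.4/4 = 3.35
  S[C,C] = ((-3.4)·(-3.4) + (3.6)·(3.6) + (3.6)·(3.6) + (-0.4)·(-0.4) + (-3.4)·(-3.4)) / 4 = 49.2/4 = 12.3

S is symmetric (S[j,i] = S[i,j]). Assembling:

S = [[7.2, 1.7, 6.35],
 [1.7, 2.7, 3.35],
 [6.35, 3.35, 12.3]]


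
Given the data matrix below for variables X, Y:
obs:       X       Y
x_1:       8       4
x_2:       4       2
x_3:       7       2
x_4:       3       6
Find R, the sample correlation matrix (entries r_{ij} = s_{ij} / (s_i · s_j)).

Step 1 — column means:
  mean(X) = (8 + 4 + 7 + 3) / 4 = 22/4 = 5.5
  mean(Y) = (4 + 2 + 2 + 6) / 4 = 14/4 = 3.5

Step 2 — sample variances and covariances s[i,j] = (1/(n-1)) · Σ_k (x_{k,i} - mean_i) · (x_{k,j} - mean_j), with n-1 = 3:
  s[X,X] = ((2.5)·(2.5) + (-1.5)·(-1.5) + (1.5)·(1.5) + (-2.5)·(-2.5)) / 3 = 17/3 = 5.6667
  s[X,Y] = ((2.5)·(0.5) + (-1.5)·(-1.5) + (1.5)·(-1.5) + (-2.5)·(2.5)) / 3 = -5/3 = -1.6667
  s[Y,Y] = ((0.5)·(0.5) + (-1.5)·(-1.5) + (-1.5)·(-1.5) + (2.5)·(2.5)) / 3 = 11/3 = 3.6667
  Sample standard deviations s_i = √(s[i,i]):
  s(X) = √(5.6667) = 2.3805
  s(Y) = √(3.6667) = 1.9149

Step 3 — r_{ij} = s_{ij} / (s_i · s_j):
  r[X,X] = 1 (diagonal).
  r[X,Y] = -1.6667 / (2.3805 · 1.9149) = -1.6667 / 4.5583 = -0.3656
  r[Y,Y] = 1 (diagonal).

R is symmetric with unit diagonal. Assembling:

R = [[1, -0.3656],
 [-0.3656, 1]]


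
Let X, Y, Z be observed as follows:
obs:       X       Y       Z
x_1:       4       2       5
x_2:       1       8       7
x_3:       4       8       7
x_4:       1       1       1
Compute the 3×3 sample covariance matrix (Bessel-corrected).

Step 1 — column means:
  mean(X) = (4 + 1 + 4 + 1) / 4 = 10/4 = 2.5
  mean(Y) = (2 + 8 + 8 + 1) / 4 = 19/4 = 4.75
  mean(Z) = (5 + 7 + 7 + 1) / 4 = 20/4 = 5

Step 2 — sample covariance S[i,j] = (1/(n-1)) · Σ_k (x_{k,i} - mean_i) · (x_{k,j} - mean_j), with n-1 = 3.
  S[X,X] = ((1.5)·(1.5) + (-1.5)·(-1.5) + (1.5)·(1.5) + (-1.5)·(-1.5)) / 3 = 9/3 = 3
  S[X,Y] = ((1.5)·(-2.75) + (-1.5)·(3.25) + (1.5)·(3.25) + (-1.5)·(-3.75)) / 3 = 1.5/3 = 0.5
  S[X,Z] = ((1.5)·(0) + (-1.5)·(2) + (1.5)·(2) + (-1.5)·(-4)) / 3 = 6/3 = 2
  S[Y,Y] = ((-2.75)·(-2.75) + (3.25)·(3.25) + (3.25)·(3.25) + (-3.75)·(-3.75)) / 3 = 42.75/3 = 14.25
  S[Y,Z] = ((-2.75)·(0) + (3.25)·(2) + (3.25)·(2) + (-3.75)·(-4)) / 3 = 28/3 = 9.3333
  S[Z,Z] = ((0)·(0) + (2)·(2) + (2)·(2) + (-4)·(-4)) / 3 = 24/3 = 8

S is symmetric (S[j,i] = S[i,j]). Assembling:

S = [[3, 0.5, 2],
 [0.5, 14.25, 9.3333],
 [2, 9.3333, 8]]


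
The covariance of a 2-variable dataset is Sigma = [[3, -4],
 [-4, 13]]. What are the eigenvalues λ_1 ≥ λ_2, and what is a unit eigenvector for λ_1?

Step 1 — characteristic polynomial of 2×2 Sigma:
  det(Sigma - λI) = λ² - trace · λ + det = 0.
  trace = 3 + 13 = 16, det = 3·13 - (-4)² = 23.
Step 2 — discriminant:
  Δ = trace² - 4·det = 256 - 92 = 164.
Step 3 — eigenvalues:
  λ = (trace ± √Δ)/2 = (16 ± 12.8062)/2,
  λ_1 = 14.4031,  λ_2 = 1.5969.

Step 4 — unit eigenvector for λ_1: solve (Sigma - λ_1 I)v = 0. First row:
  (3 - 14.4031)·v_x + (-4)·v_y = 0, i.e. (-11.4031)·v_x + (-4)·v_y = 0,
  so v ∝ (b, λ_1 - a) = (-4, 11.4031); multiply by -1 so the first entry is positive: u = (4, -11.4031).
  ||u|| = √((4)² + (-11.4031)²) = √(146.0312) ≈ 12.0843,
  v_1 = u/||u|| ≈ (0.331, -0.9436) (||v_1|| = 1).

λ_1 = 14.4031,  λ_2 = 1.5969;  v_1 ≈ (0.331, -0.9436)


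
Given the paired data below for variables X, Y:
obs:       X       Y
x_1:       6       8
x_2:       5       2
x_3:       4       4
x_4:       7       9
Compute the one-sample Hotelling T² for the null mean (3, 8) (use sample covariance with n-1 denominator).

Step 1 — sample mean vector:
  mean(X) = (6 + 5 + 4 + 7) / 4 = 22/4 = 5.5
  mean(Y) = (8 + 2 + 4 + 9) / 4 = 23/4 = 5.75
  x̄ = (5.5, 5.75),  deviation x̄ - mu_0 = (5.5, 5.75) - (3, 8) = (2.5, -2.25).

Step 2 — sample covariance matrix, S[i,j] = (1/(n-1)) · Σ_k (x_{k,i} - mean_i) · (x_{k,j} - mean_j), divisor n-1 = 3:
  S[X,X] = ((0.5)·(0.5) + (-0.5)·(-0.5) + (-1.5)·(-1.5) + (1.5)·(1.5)) / 3 = 5/3 = 1.6667
  S[X,Y] = ((0.5)·(2.25) + (-0.5)·(-3.75) + (-1.5)·(-1.75) + (1.5)·(3.25)) / 3 = 10.5/3 = 3.5
  S[Y,Y] = ((2.25)·(2.25) + (-3.75)·(-3.75) + (-1.75)·(-1.75) + (3.25)·(3.25)) / 3 = 32.75/3 = 10.9167
  S = [[1.6667, 3.5],
 [3.5, 10.9167]].

Step 3 — invert S. det(S) = 1.6667·10.9167 - (3.5)² = 5.9444.
  S^{-1} = (1/det) · [[d, -b], [-b, a]] = [[1.8364, -0.5888],
 [-0.5888, 0.2804]].

Step 4 — quadratic form (x̄ - mu_0)^T · S^{-1} · (x̄ - mu_0):
  S^{-1} · (x̄ - mu_0) = (5.9159, -2.1028),
  (x̄ - mu_0)^T · [...] = (2.5)·(5.9159) + (-2.25)·(-2.1028) = 19.521.

Step 5 — scale by n: T² = 4 · 19.521 = 78.0841.

T² ≈ 78.0841


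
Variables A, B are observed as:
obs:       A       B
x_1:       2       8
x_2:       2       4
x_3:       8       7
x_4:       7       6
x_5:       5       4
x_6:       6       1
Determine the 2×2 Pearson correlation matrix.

Step 1 — column means:
  mean(A) = (2 + 2 + 8 + 7 + 5 + 6) / 6 = 30/6 = 5
  mean(B) = (8 + 4 + 7 + 6 + 4 + 1) / 6 = 30/6 = 5

Step 2 — sample variances and covariances s[i,j] = (1/(n-1)) · Σ_k (x_{k,i} - mean_i) · (x_{k,j} - mean_j), with n-1 = 5:
  s[A,A] = ((-3)·(-3) + (-3)·(-3) + (3)·(3) + (2)·(2) + (0)·(0) + (1)·(1)) / 5 = 32/5 = 6.4
  s[A,B] = ((-3)·(3) + (-3)·(-1) + (3)·(2) + (2)·(1) + (0)·(-1) + (1)·(-4)) / 5 = -2/5 = -0.4
  s[B,B] = ((3)·(3) + (-1)·(-1) + (2)·(2) + (1)·(1) + (-1)·(-1) + (-4)·(-4)) / 5 = 32/5 = 6.4
  Sample standard deviations s_i = √(s[i,i]):
  s(A) = √(6.4) = 2.5298
  s(B) = √(6.4) = 2.5298

Step 3 — r_{ij} = s_{ij} / (s_i · s_j):
  r[A,A] = 1 (diagonal).
  r[A,B] = -0.4 / (2.5298 · 2.5298) = -0.4 / 6.4 = -0.0625
  r[B,B] = 1 (diagonal).

R is symmetric with unit diagonal. Assembling:

R = [[1, -0.0625],
 [-0.0625, 1]]


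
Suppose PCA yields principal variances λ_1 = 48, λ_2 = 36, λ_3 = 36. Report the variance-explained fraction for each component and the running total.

Step 1 — total variance = trace(Sigma) = Σ λ_i = 48 + 36 + 36 = 120.

Step 2 — fraction explained by component i = λ_i / Σ λ:
  PC1: 48/120 = 0.4
  PC2: 36/120 = 0.3
  PC3: 36/120 = 0.3

Step 3 — cumulative fraction after k components = (λ_1 + ... + λ_k) / Σ λ:
  k = 1: 48/120 = 0.4
  k = 2: (48 + 36)/120 = 84/120 = 0.7
  k = 3: (48 + 36 + 36)/120 = 120/120 = 1

Summary (fraction, with percent):

explained: PC1 0.4 (40%), PC2 0.3 (30%), PC3 0.3 (30%);  cumulative: 0.4, 0.7, 1


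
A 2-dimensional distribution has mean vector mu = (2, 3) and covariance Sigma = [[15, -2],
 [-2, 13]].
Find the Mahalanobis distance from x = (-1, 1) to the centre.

Step 1 — centre the observation: (x - mu) = (-3, -2).

Step 2 — invert Sigma. det(Sigma) = 15·13 - (-2)² = 191.
  Sigma^{-1} = (1/det) · [[d, -b], [-b, a]] = [[0.0681, 0.0105],
 [0.0105, 0.0785]].

Step 3 — form the quadratic (x - mu)^T · Sigma^{-1} · (x - mu):
  Sigma^{-1} · (x - mu) = (-0.2251, -0.1885).
  (x - mu)^T · [Sigma^{-1} · (x - mu)] = (-3)·(-0.2251) + (-2)·(-0.1885) = 1.0524.

Step 4 — take square root: d = √(1.0524) ≈ 1.0258.

d(x, mu) = √(1.0524) ≈ 1.0258


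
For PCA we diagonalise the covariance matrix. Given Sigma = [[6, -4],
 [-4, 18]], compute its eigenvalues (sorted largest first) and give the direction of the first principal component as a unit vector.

Step 1 — characteristic polynomial of 2×2 Sigma:
  det(Sigma - λI) = λ² - trace · λ + det = 0.
  trace = 6 + 18 = 24, det = 6·18 - (-4)² = 92.
Step 2 — discriminant:
  Δ = trace² - 4·det = 576 - 368 = 208.
Step 3 — eigenvalues:
  λ = (trace ± √Δ)/2 = (24 ± 14.4222)/2,
  λ_1 = 19.2111,  λ_2 = 4.7889.

Step 4 — unit eigenvector for λ_1: solve (Sigma - λ_1 I)v = 0. First row:
  (6 - 19.2111)·v_x + (-4)·v_y = 0, i.e. (-13.2111)·v_x + (-4)·v_y = 0,
  so v ∝ (b, λ_1 - a) = (-4, 13.2111); multiply by -1 so the first entry is positive: u = (4, -13.2111).
  ||u|| = √((4)² + (-13.2111)²) = √(190.5332) ≈ 13.8034,
  v_1 = u/||u|| ≈ (0.2898, -0.9571) (||v_1|| = 1).

λ_1 = 19.2111,  λ_2 = 4.7889;  v_1 ≈ (0.2898, -0.9571)


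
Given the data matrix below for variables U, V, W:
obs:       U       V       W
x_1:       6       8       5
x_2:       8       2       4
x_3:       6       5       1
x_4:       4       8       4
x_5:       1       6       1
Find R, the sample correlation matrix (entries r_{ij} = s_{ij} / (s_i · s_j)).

Step 1 — column means:
  mean(U) = (6 + 8 + 6 + 4 + 1) / 5 = 25/5 = 5
  mean(V) = (8 + 2 + 5 + 8 + 6) / 5 = 29/5 = 5.8
  mean(W) = (5 + 4 + 1 + 4 + 1) / 5 = 15/5 = 3

Step 2 — sample variances and covariances s[i,j] = (1/(n-1)) · Σ_k (x_{k,i} - mean_i) · (x_{k,j} - mean_j), with n-1 = 4:
  s[U,U] = ((1)·(1) + (3)·(3) + (1)·(1) + (-1)·(-1) + (-4)·(-4)) / 4 = 28/4 = 7
  s[U,V] = ((1)·(2.2) + (3)·(-3.8) + (1)·(-0.8) + (-1)·(2.2) + (-4)·(0.2)) / 4 = -13/4 = -3.25
  s[U,W] = ((1)·(2) + (3)·(1) + (1)·(-2) + (-1)·(1) + (-4)·(-2)) / 4 = 10/4 = 2.5
  s[V,V] = ((2.2)·(2.2) + (-3.8)·(-3.8) + (-0.8)·(-0.8) + (2.2)·(2.2) + (0.2)·(0.2)) / 4 = 24.8/4 = 6.2
  s[V,W] = ((2.2)·(2) + (-3.8)·(1) + (-0.8)·(-2) + (2.2)·(1) + (0.2)·(-2)) / 4 = 4/4 = 1
  s[W,W] = ((2)·(2) + (1)·(1) + (-2)·(-2) + (1)·(1) + (-2)·(-2)) / 4 = 14/4 = 3.5
  Sample standard deviations s_i = √(s[i,i]):
  s(U) = √(7) = 2.6458
  s(V) = √(6.2) = 2.49
  s(W) = √(3.5) = 1.8708

Step 3 — r_{ij} = s_{ij} / (s_i · s_j):
  r[U,U] = 1 (diagonal).
  r[U,V] = -3.25 / (2.6458 · 2.49) = -3.25 / 6.5879 = -0.4933
  r[U,W] = 2.5 / (2.6458 · 1.8708) = 2.5 / 4.9497 = 0.5051
  r[V,V] = 1 (diagonal).
  r[V,W] = 1 / (2.49 · 1.8708) = 1 / 4.6583 = 0.2147
  r[W,W] = 1 (diagonal).

R is symmetric with unit diagonal. Assembling:

R = [[1, -0.4933, 0.5051],
 [-0.4933, 1, 0.2147],
 [0.5051, 0.2147, 1]]


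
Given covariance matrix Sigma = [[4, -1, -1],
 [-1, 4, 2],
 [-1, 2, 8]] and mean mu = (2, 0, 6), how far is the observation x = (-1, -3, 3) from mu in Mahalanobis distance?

Step 1 — centre the observation: (x - mu) = (-3, -3, -3).

Step 2 — invert Sigma (cofactor / det for 3×3, or solve directly):
  Sigma^{-1} = [[0.2692, 0.0577, 0.0192],
 [0.0577, 0.2981, -0.0673],
 [0.0192, -0.0673, 0.1442]].

Step 3 — form the quadratic (x - mu)^T · Sigma^{-1} · (x - mu):
  Sigma^{-1} · (x - mu) = (-1.0385, -0.8654, -0.2885).
  (x - mu)^T · [Sigma^{-1} · (x - mu)] = (-3)·(-1.0385) + (-3)·(-0.8654) + (-3)·(-0.2885) = 6.5769.

Step 4 — take square root: d = √(6.5769) ≈ 2.5646.

d(x, mu) = √(6.5769) ≈ 2.5646


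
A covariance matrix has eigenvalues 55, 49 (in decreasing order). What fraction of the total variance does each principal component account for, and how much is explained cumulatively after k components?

Step 1 — total variance = trace(Sigma) = Σ λ_i = 55 + 49 = 104.

Step 2 — fraction explained by component i = λ_i / Σ λ:
  PC1: 55/104 = 0.5288
  PC2: 49/104 = 0.4712

Step 3 — cumulative fraction after k components = (λ_1 + ... + λ_k) / Σ λ:
  k = 1: 55/104 = 0.5288
  k = 2: (55 + 49)/104 = 104/104 = 1

Summary (fraction, with percent):

explained: PC1 0.5288 (52.88%), PC2 0.4712 (47.12%);  cumulative: 0.5288, 1


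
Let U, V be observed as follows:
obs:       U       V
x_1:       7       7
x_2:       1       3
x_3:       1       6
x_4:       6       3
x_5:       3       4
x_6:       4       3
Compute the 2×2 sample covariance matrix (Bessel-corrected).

Step 1 — column means:
  mean(U) = (7 + 1 + 1 + 6 + 3 + 4) / 6 = 22/6 = 3.6667
  mean(V) = (7 + 3 + 6 + 3 + 4 + 3) / 6 = 26/6 = 4.3333

Step 2 — sample covariance S[i,j] = (1/(n-1)) · Σ_k (x_{k,i} - mean_i) · (x_{k,j} - mean_j), with n-1 = 5.
  S[U,U] = ((3.3333)·(3.3333) + (-2.6667)·(-2.6667) + (-2.6667)·(-2.6667) + (2.3333)·(2.3333) + (-0.6667)·(-0.6667) + (0.3333)·(0.3333)) / 5 = 31.3333/5 = 6.2667
  S[U,V] = ((3.3333)·(2.6667) + (-2.6667)·(-1.3333) + (-2.6667)·(1.6667) + (2.3333)·(-1.3333) + (-0.6667)·(-0.3333) + (0.3333)·(-1.3333)) / 5 = 4.6667/5 = 0.9333
  S[V,V] = ((2.6667)·(2.6667) + (-1.3333)·(-1.3333) + (1.6667)·(1.6667) + (-1.3333)·(-1.3333) + (-0.3333)·(-0.3333) + (-1.3333)·(-1.3333)) / 5 = 15.3333/5 = 3.0667

S is symmetric (S[j,i] = S[i,j]). Assembling:

S = [[6.2667, 0.9333],
 [0.9333, 3.0667]]


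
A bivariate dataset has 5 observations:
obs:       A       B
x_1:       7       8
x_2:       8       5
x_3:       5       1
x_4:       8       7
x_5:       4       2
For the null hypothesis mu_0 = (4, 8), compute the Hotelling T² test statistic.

Step 1 — sample mean vector:
  mean(A) = (7 + 8 + 5 + 8 + 4) / 5 = 32/5 = 6.4
  mean(B) = (8 + 5 + 1 + 7 + 2) / 5 = 23/5 = 4.6
  x̄ = (6.4, 4.6),  deviation x̄ - mu_0 = (6.4, 4.6) - (4, 8) = (2.4, -3.4).

Step 2 — sample covariance matrix, S[i,j] = (1/(n-1)) · Σ_k (x_{k,i} - mean_i) · (x_{k,j} - mean_j), divisor n-1 = 4:
  S[A,A] = ((0.6)·(0.6) + (1.6)·(1.6) + (-1.4)·(-1.4) + (1.6)·(1.6) + (-2.4)·(-2.4)) / 4 = 13.2/4 = 3.3
  S[A,B] = ((0.6)·(3.4) + (1.6)·(0.4) + (-1.4)·(-3.6) + (1.6)·(2.4) + (-2.4)·(-2.6)) / 4 = 17.8/4 = 4.45
  S[B,B] = ((3.4)·(3.4) + (0.4)·(0.4) + (-3.6)·(-3.6) + (2.4)·(2.4) + (-2.6)·(-2.6)) / 4 = 37.2/4 = 9.3
  S = [[3.3, 4.45],
 [4.45, 9.3]].

Step 3 — invert S. det(S) = 3.3·9.3 - (4.45)² = 10.8875.
  S^{-1} = (1/det) · [[d, -b], [-b, a]] = [[0.8542, -0.4087],
 [-0.4087, 0.3031]].

Step 4 — quadratic form (x̄ - mu_0)^T · S^{-1} · (x̄ - mu_0):
  S^{-1} · (x̄ - mu_0) = (3.4397, -2.0115),
  (x̄ - mu_0)^T · [...] = (2.4)·(3.4397) + (-3.4)·(-2.0115) = 15.0944.

Step 5 — scale by n: T² = 5 · 15.0944 = 75.4719.

T² ≈ 75.4719


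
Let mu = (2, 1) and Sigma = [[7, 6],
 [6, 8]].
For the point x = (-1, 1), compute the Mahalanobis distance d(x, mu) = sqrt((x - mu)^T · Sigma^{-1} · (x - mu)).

Step 1 — centre the observation: (x - mu) = (-3, 0).

Step 2 — invert Sigma. det(Sigma) = 7·8 - (6)² = 20.
  Sigma^{-1} = (1/det) · [[d, -b], [-b, a]] = [[0.4, -0.3],
 [-0.3, 0.35]].

Step 3 — form the quadratic (x - mu)^T · Sigma^{-1} · (x - mu):
  Sigma^{-1} · (x - mu) = (-1.2, 0.9).
  (x - mu)^T · [Sigma^{-1} · (x - mu)] = (-3)·(-1.2) + (0)·(0.9) = 3.6.

Step 4 — take square root: d = √(3.6) ≈ 1.8974.

d(x, mu) = √(3.6) ≈ 1.8974


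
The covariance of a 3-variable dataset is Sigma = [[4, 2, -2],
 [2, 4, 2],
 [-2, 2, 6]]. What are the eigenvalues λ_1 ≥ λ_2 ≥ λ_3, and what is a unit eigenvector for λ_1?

Step 1 — characteristic polynomial p(λ) = det(λI - Sigma) = λ³ - tr·λ² + c_1·λ - det, where tr = trace, c_1 = sum of the principal 2×2 minors, det = det(Sigma):
  tr = 4 + 4 + 6 = 14,
  c_1 = (4·4 - (2)²) + (4·6 - (-2)²) + (4·6 - (2)²) = 12 + 20 + 20 = 52,
  det = 4·(4·6 - (2)²) - (2)·((2)·6 - (2)·(-2)) + (-2)·((2)·(2) - 4·(-2)) = 4·(20) - (2)·(16) + (-2)·(12) = 24.
  So p(λ) = λ³ - 14λ² + 52λ - 24.
Step 2 — look for an integer root (rational root theorem: any rational root is an integer divisor of 24). Testing λ = 6:
  p(6) = 216 - 504 + 312 - 24 = 0  ✓
  Dividing out (λ - 6): p(λ) = (λ - 6)(λ² - 8λ + 4).
Step 3 — remaining eigenvalues from the quadratic λ² - 8λ + 4 = 0:
  Δ = 8² - 4·4 = 64 - 16 = 48,  λ = (8 ± √48)/2 = (8 ± 6.9282)/2 ≈ 7.4641 or 0.5359.
  Sorted: λ_1 = 7.4641,  λ_2 = 6,  λ_3 = 0.5359  (check: sum = 14 = tr ✓).

Step 4 — unit eigenvector for λ_1 ≈ 7.4641: v spans the null space of (Sigma - λ_1 I), whose rows are
  r_1 = (-3.4641, 2, -2),  r_2 = (2, -3.4641, 2),  r_3 = (-2, 2, -1.4641).
  v is orthogonal to every row, so take v ∝ r_1 × r_2 = ((2)·(2) - (-2)·(-3.4641), (-2)·(2) - (-3.4641)·(2), (-3.4641)·(-3.4641) - (2)·(2)) ≈ (-2.9282, 2.9282, 8).
  Rescale (multiply by -1 so the first nonzero entry is positive): u = (2.9282, -2.9282, -8).
  ||u|| = √((2.9282)² + (-2.9282)² + (-8)²) = √(81.1487) ≈ 9.0083,  v_1 = u/||u|| ≈ (0.3251, -0.3251, -0.8881) (||v_1|| = 1).

λ_1 = 7.4641,  λ_2 = 6,  λ_3 = 0.5359;  v_1 ≈ (0.3251, -0.3251, -0.8881)


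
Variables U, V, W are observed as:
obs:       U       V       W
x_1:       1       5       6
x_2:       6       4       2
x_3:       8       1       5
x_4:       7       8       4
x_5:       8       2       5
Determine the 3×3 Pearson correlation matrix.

Step 1 — column means:
  mean(U) = (1 + 6 + 8 + 7 + 8) / 5 = 30/5 = 6
  mean(V) = (5 + 4 + 1 + 8 + 2) / 5 = 20/5 = 4
  mean(W) = (6 + 2 + 5 + 4 + 5) / 5 = 22/5 = 4.4

Step 2 — sample variances and covariances s[i,j] = (1/(n-1)) · Σ_k (x_{k,i} - mean_i) · (x_{k,j} - mean_j), with n-1 = 4:
  s[U,U] = ((-5)·(-5) + (0)·(0) + (2)·(2) + (1)·(1) + (2)·(2)) / 4 = 34/4 = 8.5
  s[U,V] = ((-5)·(1) + (0)·(0) + (2)·(-3) + (1)·(4) + (2)·(-2)) / 4 = -11/4 = -2.75
  s[U,W] = ((-5)·(1.6) + (0)·(-2.4) + (2)·(0.6) + (1)·(-0.4) + (2)·(0.6)) / 4 = -6/4 = -1.5
  s[V,V] = ((1)·(1) + (0)·(0) + (-3)·(-3) + (4)·(4) + (-2)·(-2)) / 4 = 30/4 = 7.5
  s[V,W] = ((1)·(1.6) + (0)·(-2.4) + (-3)·(0.6) + (4)·(-0.4) + (-2)·(0.6)) / 4 = -3/4 = -0.75
  s[W,W] = ((1.6)·(1.6) + (-2.4)·(-2.4) + (0.6)·(0.6) + (-0.4)·(-0.4) + (0.6)·(0.6)) / 4 = 9.2/4 = 2.3
  Sample standard deviations s_i = √(s[i,i]):
  s(U) = √(8.5) = 2.9155
  s(V) = √(7.5) = 2.7386
  s(W) = √(2.3) = 1.5166

Step 3 — r_{ij} = s_{ij} / (s_i · s_j):
  r[U,U] = 1 (diagonal).
  r[U,V] = -2.75 / (2.9155 · 2.7386) = -2.75 / 7.9844 = -0.3444
  r[U,W] = -1.5 / (2.9155 · 1.5166) = -1.5 / 4.4215 = -0.3392
  r[V,V] = 1 (diagonal).
  r[V,W] = -0.75 / (2.7386 · 1.5166) = -0.75 / 4.1533 = -0.1806
  r[W,W] = 1 (diagonal).

R is symmetric with unit diagonal. Assembling:

R = [[1, -0.3444, -0.3392],
 [-0.3444, 1, -0.1806],
 [-0.3392, -0.1806, 1]]


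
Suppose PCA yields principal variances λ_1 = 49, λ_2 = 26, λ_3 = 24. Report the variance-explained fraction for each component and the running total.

Step 1 — total variance = trace(Sigma) = Σ λ_i = 49 + 26 + 24 = 99.

Step 2 — fraction explained by component i = λ_i / Σ λ:
  PC1: 49/99 = 0.4949
  PC2: 26/99 = 0.2626
  PC3: 24/99 = 0.2424

Step 3 — cumulative fraction after k components = (λ_1 + ... + λ_k) / Σ λ:
  k = 1: 49/99 = 0.4949
  k = 2: (49 + 26)/99 = 75/99 = 0.7576
  k = 3: (49 + 26 + 24)/99 = 99/99 = 1

Summary (fraction, with percent):

explained: PC1 0.4949 (49.49%), PC2 0.2626 (26.26%), PC3 0.2424 (24.24%);  cumulative: 0.4949, 0.7576, 1


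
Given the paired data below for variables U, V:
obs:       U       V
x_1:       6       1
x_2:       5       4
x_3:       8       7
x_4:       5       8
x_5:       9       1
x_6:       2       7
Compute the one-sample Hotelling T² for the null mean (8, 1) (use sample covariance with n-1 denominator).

Step 1 — sample mean vector:
  mean(U) = (6 + 5 + 8 + 5 + 9 + 2) / 6 = 35/6 = 5.8333
  mean(V) = (1 + 4 + 7 + 8 + 1 + 7) / 6 = 28/6 = 4.6667
  x̄ = (5.8333, 4.6667),  deviation x̄ - mu_0 = (5.8333, 4.6667) - (8, 1) = (-2.1667, 3.6667).

Step 2 — sample covariance matrix, S[i,j] = (1/(n-1)) · Σ_k (x_{k,i} - mean_i) · (x_{k,j} - mean_j), divisor n-1 = 5:
  S[U,U] = ((0.1667)·(0.1667) + (-0.8333)·(-0.8333) + (2.1667)·(2.1667) + (-0.8333)·(-0.8333) + (3.1667)·(3.1667) + (-3.8333)·(-3.8333)) / 5 = 30.8333/5 = 6.1667
  S[U,V] = ((0.1667)·(-3.6667) + (-0.8333)·(-0.6667) + (2.1667)·(2.3333) + (-0.8333)·(3.3333) + (3.1667)·(-3.6667) + (-3.8333)·(2.3333)) / 5 = -18.3333/5 = -3.6667
  S[V,V] = ((-3.6667)·(-3.6667) + (-0.6667)·(-0.6667) + (2.3333)·(2.3333) + (3.3333)·(3.3333) + (-3.6667)·(-3.6667) + (2.3333)·(2.3333)) / 5 = 49.3333/5 = 9.8667
  S = [[6.1667, -3.6667],
 [-3.6667, 9.8667]].

Step 3 — invert S. det(S) = 6.1667·9.8667 - (-3.6667)² = 47.4.
  S^{-1} = (1/det) · [[d, -b], [-b, a]] = [[0.2082, 0.0774],
 [0.0774, 0.1301]].

Step 4 — quadratic form (x̄ - mu_0)^T · S^{-1} · (x̄ - mu_0):
  S^{-1} · (x̄ - mu_0) = (-0.1674, 0.3094),
  (x̄ - mu_0)^T · [...] = (-2.1667)·(-0.1674) + (3.6667)·(0.3094) = 1.4972.

Step 5 — scale by n: T² = 6 · 1.4972 = 8.9831.

T² ≈ 8.9831


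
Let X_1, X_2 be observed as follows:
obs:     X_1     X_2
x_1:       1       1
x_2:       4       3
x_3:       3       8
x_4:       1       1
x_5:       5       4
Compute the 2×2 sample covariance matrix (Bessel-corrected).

Step 1 — column means:
  mean(X_1) = (1 + 4 + 3 + 1 + 5) / 5 = 14/5 = 2.8
  mean(X_2) = (1 + 3 + 8 + 1 + 4) / 5 = 17/5 = 3.4

Step 2 — sample covariance S[i,j] = (1/(n-1)) · Σ_k (x_{k,i} - mean_i) · (x_{k,j} - mean_j), with n-1 = 4.
  S[X_1,X_1] = ((-1.8)·(-1.8) + (1.2)·(1.2) + (0.2)·(0.2) + (-1.8)·(-1.8) + (2.2)·(2.2)) / 4 = 12.8/4 = 3.2
  S[X_1,X_2] = ((-1.8)·(-2.4) + (1.2)·(-0.4) + (0.2)·(4.6) + (-1.8)·(-2.4) + (2.2)·(0.6)) / 4 = 10.4/4 = 2.6
  S[X_2,X_2] = ((-2.4)·(-2.4) + (-0.4)·(-0.4) + (4.6)·(4.6) + (-2.4)·(-2.4) + (0.6)·(0.6)) / 4 = 33.2/4 = 8.3

S is symmetric (S[j,i] = S[i,j]). Assembling:

S = [[3.2, 2.6],
 [2.6, 8.3]]


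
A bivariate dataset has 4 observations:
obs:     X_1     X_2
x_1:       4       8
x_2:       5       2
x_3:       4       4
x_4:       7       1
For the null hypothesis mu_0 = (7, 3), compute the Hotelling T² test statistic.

Step 1 — sample mean vector:
  mean(X_1) = (4 + 5 + 4 + 7) / 4 = 20/4 = 5
  mean(X_2) = (8 + 2 + 4 + 1) / 4 = 15/4 = 3.75
  x̄ = (5, 3.75),  deviation x̄ - mu_0 = (5, 3.75) - (7, 3) = (-2, 0.75).

Step 2 — sample covariance matrix, S[i,j] = (1/(n-1)) · Σ_k (x_{k,i} - mean_i) · (x_{k,j} - mean_j), divisor n-1 = 3:
  S[X_1,X_1] = ((-1)·(-1) + (0)·(0) + (-1)·(-1) + (2)·(2)) / 3 = 6/3 = 2
  S[X_1,X_2] = ((-1)·(4.25) + (0)·(-1.75) + (-1)·(0.25) + (2)·(-2.75)) / 3 = -10/3 = -3.3333
  S[X_2,X_2] = ((4.25)·(4.25) + (-1.75)·(-1.75) + (0.25)·(0.25) + (-2.75)·(-2.75)) / 3 = 28.75/3 = 9.5833
  S = [[2, -3.3333],
 [-3.3333, 9.5833]].

Step 3 — invert S. det(S) = 2·9.5833 - (-3.3333)² = 8.0556.
  S^{-1} = (1/det) · [[d, -b], [-b, a]] = [[1.1897, 0.4138],
 [0.4138, 0.2483]].

Step 4 — quadratic form (x̄ - mu_0)^T · S^{-1} · (x̄ - mu_0):
  S^{-1} · (x̄ - mu_0) = (-2.069, -0.6414),
  (x̄ - mu_0)^T · [...] = (-2)·(-2.069) + (0.75)·(-0.6414) = 3.6569.

Step 5 — scale by n: T² = 4 · 3.6569 = 14.6276.

T² ≈ 14.6276


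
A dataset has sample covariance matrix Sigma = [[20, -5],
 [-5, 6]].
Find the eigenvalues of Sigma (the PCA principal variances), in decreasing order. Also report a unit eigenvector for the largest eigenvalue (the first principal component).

Step 1 — characteristic polynomial of 2×2 Sigma:
  det(Sigma - λI) = λ² - trace · λ + det = 0.
  trace = 20 + 6 = 26, det = 20·6 - (-5)² = 95.
Step 2 — discriminant:
  Δ = trace² - 4·det = 676 - 380 = 296.
Step 3 — eigenvalues:
  λ = (trace ± √Δ)/2 = (26 ± 17.2047)/2,
  λ_1 = 21.6023,  λ_2 = 4.3977.

Step 4 — unit eigenvector for λ_1: solve (Sigma - λ_1 I)v = 0. First row:
  (20 - 21.6023)·v_x + (-5)·v_y = 0, i.e. (-1.6023)·v_x + (-5)·v_y = 0,
  so v ∝ (b, λ_1 - a) = (-5, 1.6023); multiply by -1 so the first entry is positive: u = (5, -1.6023).
  ||u|| = √((5)² + (-1.6023)²) = √(27.5674) ≈ 5.2505,
  v_1 = u/||u|| ≈ (0.9523, -0.3052) (||v_1|| = 1).

λ_1 = 21.6023,  λ_2 = 4.3977;  v_1 ≈ (0.9523, -0.3052)


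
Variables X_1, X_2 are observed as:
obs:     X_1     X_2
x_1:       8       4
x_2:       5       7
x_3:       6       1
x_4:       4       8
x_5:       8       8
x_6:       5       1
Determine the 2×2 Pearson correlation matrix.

Step 1 — column means:
  mean(X_1) = (8 + 5 + 6 + 4 + 8 + 5) / 6 = 36/6 = 6
  mean(X_2) = (4 + 7 + 1 + 8 + 8 + 1) / 6 = 29/6 = 4.8333

Step 2 — sample variances and covariances s[i,j] = (1/(n-1)) · Σ_k (x_{k,i} - mean_i) · (x_{k,j} - mean_j), with n-1 = 5:
  s[X_1,X_1] = ((2)·(2) + (-1)·(-1) + (0)·(0) + (-2)·(-2) + (2)·(2) + (-1)·(-1)) / 5 = 14/5 = 2.8
  s[X_1,X_2] = ((2)·(-0.8333) + (-1)·(2.1667) + (0)·(-3.8333) + (-2)·(3.1667) + (2)·(3.1667) + (-1)·(-3.8333)) / 5 = 0/5 = 0
  s[X_2,X_2] = ((-0.8333)·(-0.8333) + (2.1667)·(2.1667) + (-3.8333)·(-3.8333) + (3.1667)·(3.1667) + (3.1667)·(3.1667) + (-3.8333)·(-3.8333)) / 5 = 54.8333/5 = 10.9667
  Sample standard deviations s_i = √(s[i,i]):
  s(X_1) = √(2.8) = 1.6733
  s(X_2) = √(10.9667) = 3.3116

Step 3 — r_{ij} = s_{ij} / (s_i · s_j):
  r[X_1,X_1] = 1 (diagonal).
  r[X_1,X_2] = 0 / (1.6733 · 3.3116) = 0 / 5.5414 = 0
  r[X_2,X_2] = 1 (diagonal).

R is symmetric with unit diagonal. Assembling:

R = [[1, 0],
 [0, 1]]


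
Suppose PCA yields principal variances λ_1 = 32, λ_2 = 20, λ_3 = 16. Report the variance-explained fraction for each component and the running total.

Step 1 — total variance = trace(Sigma) = Σ λ_i = 32 + 20 + 16 = 68.

Step 2 — fraction explained by component i = λ_i / Σ λ:
  PC1: 32/68 = 0.4706
  PC2: 20/68 = 0.2941
  PC3: 16/68 = 0.2353

Step 3 — cumulative fraction after k components = (λ_1 + ... + λ_k) / Σ λ:
  k = 1: 32/68 = 0.4706
  k = 2: (32 + 20)/68 = 52/68 = 0.7647
  k = 3: (32 + 20 + 16)/68 = 68/68 = 1

Summary (fraction, with percent):

explained: PC1 0.4706 (47.06%), PC2 0.2941 (29.41%), PC3 0.2353 (23.53%);  cumulative: 0.4706, 0.7647, 1
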